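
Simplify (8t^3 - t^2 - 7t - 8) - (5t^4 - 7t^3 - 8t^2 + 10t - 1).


Distribute the minus sign:
  (8t^3 - t^2 - 7t - 8)
- (5t^4 - 7t^3 - 8t^2 + 10t - 1)
Negate second polynomial: -5t^4 + 7t^3 + 8t^2 - 10t + 1
Add: -5t^4 + 15t^3 + 7t^2 - 17t - 7


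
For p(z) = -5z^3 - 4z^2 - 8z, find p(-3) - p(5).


p(-3) = 123
p(5) = -765
p(-3) - p(5) = 123 + 765 = 888


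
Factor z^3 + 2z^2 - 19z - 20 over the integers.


Try integer roots (divisors of -20). z=-1: p(-1)=0.
Divide out (z + 1): quotient is z^2 + z - 20.
Factor the quadratic: (z - 4)(z + 5)
Result: (z + 1)(z - 4)(z + 5)


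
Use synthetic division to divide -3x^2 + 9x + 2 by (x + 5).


Synthetic division with c = -5. Coefficients: -3, 9, 2
Bring down -3.
  -3 * -5 = 15; 15 + 9 = 24
  24 * -5 = -120; -120 + 2 = -118
Quotient: -3x + 24, Remainder: -118


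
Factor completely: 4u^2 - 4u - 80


Roots satisfy r1 + r2 = -b/a = 1 and r1*r2 = c/a = -20.
So r1 = 5, r2 = -4.
4u^2 - 4u - 80 = 4(u - r1)(u - r2) = 4(u - 5)(u + 4)


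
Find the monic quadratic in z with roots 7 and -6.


p(z) = (z - 7)(z + 6)
Expand: z^2 - z - 42


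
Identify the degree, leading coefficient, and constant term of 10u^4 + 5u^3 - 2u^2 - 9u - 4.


Highest power of u is 4, with coefficient 10. Constant term is -4.
Degree = 4, leading coefficient = 10, constant term = -4


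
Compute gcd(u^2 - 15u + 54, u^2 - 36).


Factor each:
  u^2 - 15u + 54 = (u - 6)(u - 9)
  u^2 - 36 = (u - 6)(u + 6)
Common monic factor: u - 6


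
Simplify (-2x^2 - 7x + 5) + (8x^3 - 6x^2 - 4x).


Align terms by degree and add:
  -2x^2 - 7x + 5
+ 8x^3 - 6x^2 - 4x
= 8x^3 - 8x^2 - 11x + 5


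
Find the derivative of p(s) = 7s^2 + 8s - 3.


Apply the power rule term by term:
  d/ds(7s^2) = 14s
  d/ds(8s) = 8
  d/ds(-3) = 0
p'(s) = 14s + 8


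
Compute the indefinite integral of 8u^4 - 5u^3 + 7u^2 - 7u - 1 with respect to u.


Reverse power rule on each term:
  ∫ 8u^4 du = (8/5)u^5
  ∫ -5u^3 du = -(5/4)u^4
  ∫ 7u^2 du = (7/3)u^3
  ∫ -7u du = -(7/2)u^2
  ∫ -1 du = -u
F(u) = (8/5)u^5 - (5/4)u^4 + (7/3)u^3 - (7/2)u^2 - u + C


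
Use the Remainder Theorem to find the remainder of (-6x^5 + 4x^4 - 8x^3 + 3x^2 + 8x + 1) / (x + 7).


By the Remainder Theorem, the remainder equals p(-7):
  -6*(-7)^5 = 100842
  4*(-7)^4 = 9604
  -8*(-7)^3 = 2744
  3*(-7)^2 = 147
  8*(-7)^1 = -56
  constant: 1
Sum: 100842 + 9604 + 2744 + 147 - 56 + 1 = 113282


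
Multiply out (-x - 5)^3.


Expand (-x - 5)^3 by repeated multiplication:
  (-x - 5)^2 = x^2 + 10x + 25
= -x^3 - 15x^2 - 75x - 125


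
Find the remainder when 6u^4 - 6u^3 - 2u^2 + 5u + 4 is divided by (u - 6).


By the Remainder Theorem, the remainder equals p(6):
  6*(6)^4 = 7776
  -6*(6)^3 = -1296
  -2*(6)^2 = -72
  5*(6)^1 = 30
  constant: 4
Sum: 7776 - 1296 - 72 + 30 + 4 = 6442


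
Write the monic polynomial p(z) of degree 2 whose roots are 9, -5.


p(z) = (z - 9)(z + 5)
Expand: z^2 - 4z - 45


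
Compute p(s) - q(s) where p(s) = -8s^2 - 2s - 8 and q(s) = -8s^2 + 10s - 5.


Distribute the minus sign:
  (-8s^2 - 2s - 8)
- (-8s^2 + 10s - 5)
Negate second polynomial: 8s^2 - 10s + 5
Add: -12s - 3


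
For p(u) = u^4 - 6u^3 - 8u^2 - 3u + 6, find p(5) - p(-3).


p(5) = -334
p(-3) = 186
p(5) - p(-3) = -334 - 186 = -520


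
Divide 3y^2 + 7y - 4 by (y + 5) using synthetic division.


Synthetic division with c = -5. Coefficients: 3, 7, -4
Bring down 3.
  3 * -5 = -15; -15 + 7 = -8
  -8 * -5 = 40; 40 - 4 = 36
Quotient: 3y - 8, Remainder: 36


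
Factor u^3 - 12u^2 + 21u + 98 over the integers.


Try integer roots (divisors of 98). u=-2: p(-2)=0.
Divide out (u + 2): quotient is u^2 - 14u + 49.
Factor the quadratic: (u - 7)(u - 7)
Result: (u + 2)(u - 7)(u - 7)


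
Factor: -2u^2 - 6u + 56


Roots satisfy r1 + r2 = -b/a = -3 and r1*r2 = c/a = -28.
So r1 = 4, r2 = -7.
-2u^2 - 6u + 56 = -2(u - r1)(u - r2) = -2(u - 4)(u + 7)


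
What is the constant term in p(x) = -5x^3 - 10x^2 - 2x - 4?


Read off the constant term: -4


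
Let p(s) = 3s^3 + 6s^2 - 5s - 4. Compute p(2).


Using direct substitution:
  3 * (2)^3 = 24
  6 * (2)^2 = 24
  -5 * (2)^1 = -10
  constant: -4
Sum = 24 + 24 - 10 - 4 = 34


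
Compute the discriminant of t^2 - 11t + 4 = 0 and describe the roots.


D = b^2 - 4ac = (-11)^2 - 4(1)(4) = 121 - 16 = 105
Since D > 0: two distinct irrational roots


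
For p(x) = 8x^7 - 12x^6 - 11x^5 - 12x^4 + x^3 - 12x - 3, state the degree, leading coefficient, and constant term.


Highest power of x is 7, with coefficient 8. Constant term is -3.
Degree = 7, leading coefficient = 8, constant term = -3


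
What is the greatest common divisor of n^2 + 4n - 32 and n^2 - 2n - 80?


Factor each:
  n^2 + 4n - 32 = (n + 8)(n - 4)
  n^2 - 2n - 80 = (n + 8)(n - 10)
Common monic factor: n + 8


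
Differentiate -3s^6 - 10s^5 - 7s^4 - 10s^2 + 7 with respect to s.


Apply the power rule term by term:
  d/ds(-3s^6) = -18s^5
  d/ds(-10s^5) = -50s^4
  d/ds(-7s^4) = -28s^3
  d/ds(-10s^2) = -20s
  d/ds(7) = 0
p'(s) = -18s^5 - 50s^4 - 28s^3 - 20s


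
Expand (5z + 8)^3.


Expand (5z + 8)^3 by repeated multiplication:
  (5z + 8)^2 = 25z^2 + 80z + 64
= 125z^3 + 600z^2 + 960z + 512


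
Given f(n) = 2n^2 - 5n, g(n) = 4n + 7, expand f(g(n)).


Substitute g(n) into f:
f(g(n)) = 2*(4n + 7)^2 + (-5)*(4n + 7)
(4n + 7)^2 = 16n^2 + 56n + 49
Expand and combine: 32n^2 + 92n + 63


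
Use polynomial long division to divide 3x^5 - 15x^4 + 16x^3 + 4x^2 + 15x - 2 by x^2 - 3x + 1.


(3x^5 - 15x^4 + 16x^3 + 4x^2 + 15x - 2) / (x^2 - 3x + 1)
Step 1: 3x^3 * (x^2 - 3x + 1) = 3x^5 - 9x^4 + 3x^3; subtract.
Step 2: -6x^2 * (x^2 - 3x + 1) = -6x^4 + 18x^3 - 6x^2; subtract.
Step 3: -5x * (x^2 - 3x + 1) = -5x^3 + 15x^2 - 5x; subtract.
Step 4: -5 * (x^2 - 3x + 1) = -5x^2 + 15x - 5; subtract.
Quotient: 3x^3 - 6x^2 - 5x - 5, Remainder: 5x + 3


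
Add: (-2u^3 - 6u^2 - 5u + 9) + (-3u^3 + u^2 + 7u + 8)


Align terms by degree and add:
  -2u^3 - 6u^2 - 5u + 9
  -3u^3 + u^2 + 7u + 8
= -5u^3 - 5u^2 + 2u + 17


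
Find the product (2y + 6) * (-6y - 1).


Distribute each term of the first polynomial:
  (2y)(-6y - 1) = -12y^2 - 2y
  (6)(-6y - 1) = -36y - 6
Sum: -12y^2 - 38y - 6


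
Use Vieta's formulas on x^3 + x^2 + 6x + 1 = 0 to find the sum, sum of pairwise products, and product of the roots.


Monic cubic x^3+bx^2+cx+d=0: sum=-b, pairwise sum=c, product=-d.
b=1, c=6, d=1
r1+r2+r3 = -1
r1r2+r1r3+r2r3 = 6
r1r2r3 = -1


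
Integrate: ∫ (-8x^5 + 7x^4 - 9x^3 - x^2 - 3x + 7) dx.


Reverse power rule on each term:
  ∫ -8x^5 dx = -(4/3)x^6
  ∫ 7x^4 dx = (7/5)x^5
  ∫ -9x^3 dx = -(9/4)x^4
  ∫ -x^2 dx = -(1/3)x^3
  ∫ -3x dx = -(3/2)x^2
  ∫ 7 dx = 7x
F(x) = -(4/3)x^6 + (7/5)x^5 - (9/4)x^4 - (1/3)x^3 - (3/2)x^2 + 7x + C


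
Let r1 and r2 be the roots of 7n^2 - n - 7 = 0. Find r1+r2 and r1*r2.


For an^2+bn+c=0: sum = -b/a, product = c/a.
a=7, b=-1, c=-7
Sum = -(-1)/7 = 1/7
Product = (-7)/7 = -1


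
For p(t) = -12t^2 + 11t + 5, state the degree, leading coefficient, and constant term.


Highest power of t is 2, with coefficient -12. Constant term is 5.
Degree = 2, leading coefficient = -12, constant term = 5


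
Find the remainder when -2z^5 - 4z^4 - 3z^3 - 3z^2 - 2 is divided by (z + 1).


By the Remainder Theorem, the remainder equals p(-1):
  -2*(-1)^5 = 2
  -4*(-1)^4 = -4
  -3*(-1)^3 = 3
  -3*(-1)^2 = -3
  0*(-1)^1 = 0
  constant: -2
Sum: 2 - 4 + 3 - 3 + 0 - 2 = -4


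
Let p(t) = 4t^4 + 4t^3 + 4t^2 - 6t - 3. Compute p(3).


Using direct substitution:
  4 * (3)^4 = 324
  4 * (3)^3 = 108
  4 * (3)^2 = 36
  -6 * (3)^1 = -18
  constant: -3
Sum = 324 + 108 + 36 - 18 - 3 = 447


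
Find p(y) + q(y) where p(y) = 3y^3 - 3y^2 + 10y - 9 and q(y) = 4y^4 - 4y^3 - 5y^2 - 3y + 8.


Align terms by degree and add:
  3y^3 - 3y^2 + 10y - 9
+ 4y^4 - 4y^3 - 5y^2 - 3y + 8
= 4y^4 - y^3 - 8y^2 + 7y - 1


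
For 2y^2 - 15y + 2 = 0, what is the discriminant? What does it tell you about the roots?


D = b^2 - 4ac = (-15)^2 - 4(2)(2) = 225 - 16 = 209
Since D > 0: two distinct irrational roots


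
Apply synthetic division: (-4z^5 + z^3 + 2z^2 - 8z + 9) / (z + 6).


Synthetic division with c = -6. Coefficients: -4, 0, 1, 2, -8, 9
Bring down -4.
  -4 * -6 = 24; 24 + 0 = 24
  24 * -6 = -144; -144 + 1 = -143
  -143 * -6 = 858; 858 + 2 = 860
  860 * -6 = -5160; -5160 - 8 = -5168
  -5168 * -6 = 31008; 31008 + 9 = 31017
Quotient: -4z^4 + 24z^3 - 143z^2 + 860z - 5168, Remainder: 31017


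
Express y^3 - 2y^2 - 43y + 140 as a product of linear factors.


Try integer roots (divisors of 140). y=5: p(5)=0.
Divide out (y - 5): quotient is y^2 + 3y - 28.
Factor the quadratic: (y - 4)(y + 7)
Result: (y - 5)(y - 4)(y + 7)


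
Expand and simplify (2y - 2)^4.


Expand (2y - 2)^4 by repeated multiplication:
  (2y - 2)^2 = 4y^2 - 8y + 4
  (2y - 2)^3 = 8y^3 - 24y^2 + 24y - 8
= 16y^4 - 64y^3 + 96y^2 - 64y + 16


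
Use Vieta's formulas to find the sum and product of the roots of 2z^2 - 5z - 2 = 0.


For az^2+bz+c=0: sum = -b/a, product = c/a.
a=2, b=-5, c=-2
Sum = -(-5)/2 = 5/2
Product = (-2)/2 = -1


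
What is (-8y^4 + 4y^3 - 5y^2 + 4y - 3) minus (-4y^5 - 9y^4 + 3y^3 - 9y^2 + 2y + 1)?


Distribute the minus sign:
  (-8y^4 + 4y^3 - 5y^2 + 4y - 3)
- (-4y^5 - 9y^4 + 3y^3 - 9y^2 + 2y + 1)
Negate second polynomial: 4y^5 + 9y^4 - 3y^3 + 9y^2 - 2y - 1
Add: 4y^5 + y^4 + y^3 + 4y^2 + 2y - 4


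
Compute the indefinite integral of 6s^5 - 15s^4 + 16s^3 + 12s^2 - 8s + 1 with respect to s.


Reverse power rule on each term:
  ∫ 6s^5 ds = s^6
  ∫ -15s^4 ds = -3s^5
  ∫ 16s^3 ds = 4s^4
  ∫ 12s^2 ds = 4s^3
  ∫ -8s ds = -4s^2
  ∫ 1 ds = s
F(s) = s^6 - 3s^5 + 4s^4 + 4s^3 - 4s^2 + s + C


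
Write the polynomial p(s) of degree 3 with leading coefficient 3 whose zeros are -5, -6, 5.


p(s) = 3(s + 5)(s + 6)(s - 5)
Expand: 3s^3 + 18s^2 - 75s - 450


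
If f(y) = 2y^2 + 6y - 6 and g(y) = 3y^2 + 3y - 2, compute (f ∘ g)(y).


Substitute g(y) into f:
f(g(y)) = 2*(3y^2 + 3y - 2)^2 + 6*(3y^2 + 3y - 2) + (-6)
(3y^2 + 3y - 2)^2 = 9y^4 + 18y^3 - 3y^2 - 12y + 4
Expand and combine: 18y^4 + 36y^3 + 12y^2 - 6y - 10


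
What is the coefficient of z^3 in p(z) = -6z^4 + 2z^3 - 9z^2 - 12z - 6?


Read off the coefficient of z^3: 2


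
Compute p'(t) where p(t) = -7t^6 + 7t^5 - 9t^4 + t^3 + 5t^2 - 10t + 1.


Apply the power rule term by term:
  d/dt(-7t^6) = -42t^5
  d/dt(7t^5) = 35t^4
  d/dt(-9t^4) = -36t^3
  d/dt(t^3) = 3t^2
  d/dt(5t^2) = 10t
  d/dt(-10t) = -10
  d/dt(1) = 0
p'(t) = -42t^5 + 35t^4 - 36t^3 + 3t^2 + 10t - 10


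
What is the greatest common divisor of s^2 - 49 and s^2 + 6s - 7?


Factor each:
  s^2 - 49 = (s + 7)(s - 7)
  s^2 + 6s - 7 = (s + 7)(s - 1)
Common monic factor: s + 7


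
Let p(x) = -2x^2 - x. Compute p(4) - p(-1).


p(4) = -36
p(-1) = -1
p(4) - p(-1) = -36 + 1 = -35


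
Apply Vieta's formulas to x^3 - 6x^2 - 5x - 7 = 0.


Monic cubic x^3+bx^2+cx+d=0: sum=-b, pairwise sum=c, product=-d.
b=-6, c=-5, d=-7
r1+r2+r3 = 6
r1r2+r1r3+r2r3 = -5
r1r2r3 = 7


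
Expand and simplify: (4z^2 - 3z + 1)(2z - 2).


Distribute each term of the first polynomial:
  (4z^2)(2z - 2) = 8z^3 - 8z^2
  (-3z)(2z - 2) = -6z^2 + 6z
  (1)(2z - 2) = 2z - 2
Sum: 8z^3 - 14z^2 + 8z - 2


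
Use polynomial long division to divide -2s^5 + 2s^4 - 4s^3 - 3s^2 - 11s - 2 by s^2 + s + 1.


(-2s^5 + 2s^4 - 4s^3 - 3s^2 - 11s - 2) / (s^2 + s + 1)
Step 1: -2s^3 * (s^2 + s + 1) = -2s^5 - 2s^4 - 2s^3; subtract.
Step 2: 4s^2 * (s^2 + s + 1) = 4s^4 + 4s^3 + 4s^2; subtract.
Step 3: -6s * (s^2 + s + 1) = -6s^3 - 6s^2 - 6s; subtract.
Step 4: -1 * (s^2 + s + 1) = -s^2 - s - 1; subtract.
Quotient: -2s^3 + 4s^2 - 6s - 1, Remainder: -4s - 1


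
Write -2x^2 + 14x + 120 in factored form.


Roots satisfy r1 + r2 = -b/a = 7 and r1*r2 = c/a = -60.
So r1 = 12, r2 = -5.
-2x^2 + 14x + 120 = -2(x - r1)(x - r2) = -2(x - 12)(x + 5)


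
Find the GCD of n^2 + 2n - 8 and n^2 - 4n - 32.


Factor each:
  n^2 + 2n - 8 = (n + 4)(n - 2)
  n^2 - 4n - 32 = (n + 4)(n - 8)
Common monic factor: n + 4


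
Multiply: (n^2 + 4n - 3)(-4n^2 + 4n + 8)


Distribute each term of the first polynomial:
  (n^2)(-4n^2 + 4n + 8) = -4n^4 + 4n^3 + 8n^2
  (4n)(-4n^2 + 4n + 8) = -16n^3 + 16n^2 + 32n
  (-3)(-4n^2 + 4n + 8) = 12n^2 - 12n - 24
Sum: -4n^4 - 12n^3 + 36n^2 + 20n - 24


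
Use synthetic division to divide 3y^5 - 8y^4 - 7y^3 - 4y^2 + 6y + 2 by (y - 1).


Synthetic division with c = 1. Coefficients: 3, -8, -7, -4, 6, 2
Bring down 3.
  3 * 1 = 3; 3 - 8 = -5
  -5 * 1 = -5; -5 - 7 = -12
  -12 * 1 = -12; -12 - 4 = -16
  -16 * 1 = -16; -16 + 6 = -10
  -10 * 1 = -10; -10 + 2 = -8
Quotient: 3y^4 - 5y^3 - 12y^2 - 16y - 10, Remainder: -8


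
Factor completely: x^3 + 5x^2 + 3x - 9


Try integer roots (divisors of -9). x=-3: p(-3)=0.
Divide out (x + 3): quotient is x^2 + 2x - 3.
Factor the quadratic: (x + 3)(x - 1)
Result: (x + 3)(x + 3)(x - 1)


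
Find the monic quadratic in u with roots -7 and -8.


p(u) = (u + 7)(u + 8)
Expand: u^2 + 15u + 56


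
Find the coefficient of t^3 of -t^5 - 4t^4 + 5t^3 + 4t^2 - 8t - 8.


Read off the coefficient of t^3: 5


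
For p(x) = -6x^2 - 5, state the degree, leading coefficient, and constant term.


Highest power of x is 2, with coefficient -6. Constant term is -5.
Degree = 2, leading coefficient = -6, constant term = -5


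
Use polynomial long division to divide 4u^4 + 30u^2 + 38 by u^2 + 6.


(4u^4 + 30u^2 + 38) / (u^2 + 6)
Step 1: 4u^2 * (u^2 + 6) = 4u^4 + 24u^2; subtract.
Step 2: 0 * (u^2 + 6) = 0; subtract.
Step 3: 6 * (u^2 + 6) = 6u^2 + 36; subtract.
Quotient: 4u^2 + 6, Remainder: 2


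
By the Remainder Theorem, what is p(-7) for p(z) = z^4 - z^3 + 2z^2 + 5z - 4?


By the Remainder Theorem, the remainder equals p(-7):
  1*(-7)^4 = 2401
  -1*(-7)^3 = 343
  2*(-7)^2 = 98
  5*(-7)^1 = -35
  constant: -4
Sum: 2401 + 343 + 98 - 35 - 4 = 2803


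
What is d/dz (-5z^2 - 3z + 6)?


Apply the power rule term by term:
  d/dz(-5z^2) = -10z
  d/dz(-3z) = -3
  d/dz(6) = 0
p'(z) = -10z - 3


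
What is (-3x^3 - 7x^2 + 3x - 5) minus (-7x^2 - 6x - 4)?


Distribute the minus sign:
  (-3x^3 - 7x^2 + 3x - 5)
- (-7x^2 - 6x - 4)
Negate second polynomial: 7x^2 + 6x + 4
Add: -3x^3 + 9x - 1


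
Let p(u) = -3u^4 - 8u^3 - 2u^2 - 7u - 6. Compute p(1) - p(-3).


p(1) = -26
p(-3) = -30
p(1) - p(-3) = -26 + 30 = 4


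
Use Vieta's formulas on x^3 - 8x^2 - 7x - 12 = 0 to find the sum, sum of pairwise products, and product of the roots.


Monic cubic x^3+bx^2+cx+d=0: sum=-b, pairwise sum=c, product=-d.
b=-8, c=-7, d=-12
r1+r2+r3 = 8
r1r2+r1r3+r2r3 = -7
r1r2r3 = 12


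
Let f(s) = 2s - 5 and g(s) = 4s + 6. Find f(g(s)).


Substitute g(s) into f:
f(g(s)) = 2*(4s + 6) + (-5)
Expand and combine: 8s + 7


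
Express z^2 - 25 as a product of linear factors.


Roots satisfy r1 + r2 = -b/a = 0 and r1*r2 = c/a = -25.
So r1 = 5, r2 = -5.
z^2 - 25 = (z - r1)(z - r2) = (z - 5)(z + 5)


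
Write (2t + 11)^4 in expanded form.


Expand (2t + 11)^4 by repeated multiplication:
  (2t + 11)^2 = 4t^2 + 44t + 121
  (2t + 11)^3 = 8t^3 + 132t^2 + 726t + 1331
= 16t^4 + 352t^3 + 2904t^2 + 10648t + 14641


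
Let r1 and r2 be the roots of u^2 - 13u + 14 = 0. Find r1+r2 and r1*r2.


For au^2+bu+c=0: sum = -b/a, product = c/a.
a=1, b=-13, c=14
Sum = -(-13)/1 = 13
Product = (14)/1 = 14


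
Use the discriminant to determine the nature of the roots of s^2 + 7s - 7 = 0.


D = b^2 - 4ac = (7)^2 - 4(1)(-7) = 49 + 28 = 77
Since D > 0: two distinct irrational roots


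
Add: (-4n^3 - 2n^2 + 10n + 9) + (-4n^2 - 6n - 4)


Align terms by degree and add:
  -4n^3 - 2n^2 + 10n + 9
  -4n^2 - 6n - 4
= -4n^3 - 6n^2 + 4n + 5


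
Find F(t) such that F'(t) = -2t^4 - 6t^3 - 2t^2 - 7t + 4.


Reverse power rule on each term:
  ∫ -2t^4 dt = -(2/5)t^5
  ∫ -6t^3 dt = -(3/2)t^4
  ∫ -2t^2 dt = -(2/3)t^3
  ∫ -7t dt = -(7/2)t^2
  ∫ 4 dt = 4t
F(t) = -(2/5)t^5 - (3/2)t^4 - (2/3)t^3 - (7/2)t^2 + 4t + C


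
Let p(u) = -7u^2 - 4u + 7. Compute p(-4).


Using direct substitution:
  -7 * (-4)^2 = -112
  -4 * (-4)^1 = 16
  constant: 7
Sum = -112 + 16 + 7 = -89


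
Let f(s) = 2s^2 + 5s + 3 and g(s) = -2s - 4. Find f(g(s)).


Substitute g(s) into f:
f(g(s)) = 2*(-2s - 4)^2 + 5*(-2s - 4) + 3
(-2s - 4)^2 = 4s^2 + 16s + 16
Expand and combine: 8s^2 + 22s + 15


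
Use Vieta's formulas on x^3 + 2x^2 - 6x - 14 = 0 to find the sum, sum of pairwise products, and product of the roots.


Monic cubic x^3+bx^2+cx+d=0: sum=-b, pairwise sum=c, product=-d.
b=2, c=-6, d=-14
r1+r2+r3 = -2
r1r2+r1r3+r2r3 = -6
r1r2r3 = 14


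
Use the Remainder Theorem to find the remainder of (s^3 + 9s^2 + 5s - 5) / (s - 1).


By the Remainder Theorem, the remainder equals p(1):
  1*(1)^3 = 1
  9*(1)^2 = 9
  5*(1)^1 = 5
  constant: -5
Sum: 1 + 9 + 5 - 5 = 10


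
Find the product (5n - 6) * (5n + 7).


Distribute each term of the first polynomial:
  (5n)(5n + 7) = 25n^2 + 35n
  (-6)(5n + 7) = -30n - 42
Sum: 25n^2 + 5n - 42


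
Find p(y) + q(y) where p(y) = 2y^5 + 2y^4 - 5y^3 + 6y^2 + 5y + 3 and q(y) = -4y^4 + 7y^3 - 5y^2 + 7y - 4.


Align terms by degree and add:
  2y^5 + 2y^4 - 5y^3 + 6y^2 + 5y + 3
  -4y^4 + 7y^3 - 5y^2 + 7y - 4
= 2y^5 - 2y^4 + 2y^3 + y^2 + 12y - 1


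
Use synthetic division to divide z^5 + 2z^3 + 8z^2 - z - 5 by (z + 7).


Synthetic division with c = -7. Coefficients: 1, 0, 2, 8, -1, -5
Bring down 1.
  1 * -7 = -7; -7 + 0 = -7
  -7 * -7 = 49; 49 + 2 = 51
  51 * -7 = -357; -357 + 8 = -349
  -349 * -7 = 2443; 2443 - 1 = 2442
  2442 * -7 = -17094; -17094 - 5 = -17099
Quotient: z^4 - 7z^3 + 51z^2 - 349z + 2442, Remainder: -17099


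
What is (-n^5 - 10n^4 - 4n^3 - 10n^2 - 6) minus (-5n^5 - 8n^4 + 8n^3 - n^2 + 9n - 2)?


Distribute the minus sign:
  (-n^5 - 10n^4 - 4n^3 - 10n^2 - 6)
- (-5n^5 - 8n^4 + 8n^3 - n^2 + 9n - 2)
Negate second polynomial: 5n^5 + 8n^4 - 8n^3 + n^2 - 9n + 2
Add: 4n^5 - 2n^4 - 12n^3 - 9n^2 - 9n - 4


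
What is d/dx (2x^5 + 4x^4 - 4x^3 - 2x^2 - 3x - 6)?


Apply the power rule term by term:
  d/dx(2x^5) = 10x^4
  d/dx(4x^4) = 16x^3
  d/dx(-4x^3) = -12x^2
  d/dx(-2x^2) = -4x
  d/dx(-3x) = -3
  d/dx(-6) = 0
p'(x) = 10x^4 + 16x^3 - 12x^2 - 4x - 3


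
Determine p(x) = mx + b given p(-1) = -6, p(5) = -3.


p(x) = mx + b. Using p(-1)=-6, p(5)=-3:
m = (-6 + 3)/(-1 - 5) = -3/-6 = 1/2
b = -6 - m*(-1) = -6 + 1/2 = -11/2
p(x) = (1/2)x - (11/2)


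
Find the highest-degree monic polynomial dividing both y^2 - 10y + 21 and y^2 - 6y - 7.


Factor each:
  y^2 - 10y + 21 = (y - 7)(y - 3)
  y^2 - 6y - 7 = (y - 7)(y + 1)
Common monic factor: y - 7


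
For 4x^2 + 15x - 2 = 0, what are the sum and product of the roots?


For ax^2+bx+c=0: sum = -b/a, product = c/a.
a=4, b=15, c=-2
Sum = -(15)/4 = -15/4
Product = (-2)/4 = -1/2


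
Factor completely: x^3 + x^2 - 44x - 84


Try integer roots (divisors of -84). x=-2: p(-2)=0.
Divide out (x + 2): quotient is x^2 - x - 42.
Factor the quadratic: (x + 6)(x - 7)
Result: (x + 2)(x + 6)(x - 7)


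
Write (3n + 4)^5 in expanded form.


Expand (3n + 4)^5 by repeated multiplication:
  (3n + 4)^2 = 9n^2 + 24n + 16
  (3n + 4)^3 = 27n^3 + 108n^2 + 144n + 64
  (3n + 4)^4 = 81n^4 + 432n^3 + 864n^2 + 768n + 256
= 243n^5 + 1620n^4 + 4320n^3 + 5760n^2 + 3840n + 1024


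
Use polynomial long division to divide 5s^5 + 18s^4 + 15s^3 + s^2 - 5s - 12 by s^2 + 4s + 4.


(5s^5 + 18s^4 + 15s^3 + s^2 - 5s - 12) / (s^2 + 4s + 4)
Step 1: 5s^3 * (s^2 + 4s + 4) = 5s^5 + 20s^4 + 20s^3; subtract.
Step 2: -2s^2 * (s^2 + 4s + 4) = -2s^4 - 8s^3 - 8s^2; subtract.
Step 3: 3s * (s^2 + 4s + 4) = 3s^3 + 12s^2 + 12s; subtract.
Step 4: -3 * (s^2 + 4s + 4) = -3s^2 - 12s - 12; subtract.
Quotient: 5s^3 - 2s^2 + 3s - 3, Remainder: -5s


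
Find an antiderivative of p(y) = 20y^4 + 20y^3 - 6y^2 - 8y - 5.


Reverse power rule on each term:
  ∫ 20y^4 dy = 4y^5
  ∫ 20y^3 dy = 5y^4
  ∫ -6y^2 dy = -2y^3
  ∫ -8y dy = -4y^2
  ∫ -5 dy = -5y
F(y) = 4y^5 + 5y^4 - 2y^3 - 4y^2 - 5y + C


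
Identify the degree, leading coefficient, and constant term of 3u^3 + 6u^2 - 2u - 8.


Highest power of u is 3, with coefficient 3. Constant term is -8.
Degree = 3, leading coefficient = 3, constant term = -8


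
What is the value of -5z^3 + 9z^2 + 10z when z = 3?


Using direct substitution:
  -5 * (3)^3 = -135
  9 * (3)^2 = 81
  10 * (3)^1 = 30
  constant: 0
Sum = -135 + 81 + 30 + 0 = -24


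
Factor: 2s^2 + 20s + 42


Roots satisfy r1 + r2 = -b/a = -10 and r1*r2 = c/a = 21.
So r1 = -3, r2 = -7.
2s^2 + 20s + 42 = 2(s - r1)(s - r2) = 2(s + 3)(s + 7)


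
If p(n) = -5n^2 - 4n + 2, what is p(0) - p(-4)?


p(0) = 2
p(-4) = -62
p(0) - p(-4) = 2 + 62 = 64


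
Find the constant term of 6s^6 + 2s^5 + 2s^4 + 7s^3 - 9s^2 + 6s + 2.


Read off the constant term: 2


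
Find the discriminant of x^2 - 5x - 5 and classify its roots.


D = b^2 - 4ac = (-5)^2 - 4(1)(-5) = 25 + 20 = 45
Since D > 0: two distinct irrational roots


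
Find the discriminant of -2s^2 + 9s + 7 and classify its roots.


D = b^2 - 4ac = (9)^2 - 4(-2)(7) = 81 + 56 = 137
Since D > 0: two distinct irrational roots


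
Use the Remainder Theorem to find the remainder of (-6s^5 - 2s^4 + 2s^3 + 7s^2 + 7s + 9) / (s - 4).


By the Remainder Theorem, the remainder equals p(4):
  -6*(4)^5 = -6144
  -2*(4)^4 = -512
  2*(4)^3 = 128
  7*(4)^2 = 112
  7*(4)^1 = 28
  constant: 9
Sum: -6144 - 512 + 128 + 112 + 28 + 9 = -6379


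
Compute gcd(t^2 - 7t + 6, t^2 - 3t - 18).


Factor each:
  t^2 - 7t + 6 = (t - 6)(t - 1)
  t^2 - 3t - 18 = (t - 6)(t + 3)
Common monic factor: t - 6


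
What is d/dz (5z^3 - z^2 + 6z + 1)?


Apply the power rule term by term:
  d/dz(5z^3) = 15z^2
  d/dz(-z^2) = -2z
  d/dz(6z) = 6
  d/dz(1) = 0
p'(z) = 15z^2 - 2z + 6


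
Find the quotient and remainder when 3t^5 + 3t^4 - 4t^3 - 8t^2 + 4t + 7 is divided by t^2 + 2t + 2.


(3t^5 + 3t^4 - 4t^3 - 8t^2 + 4t + 7) / (t^2 + 2t + 2)
Step 1: 3t^3 * (t^2 + 2t + 2) = 3t^5 + 6t^4 + 6t^3; subtract.
Step 2: -3t^2 * (t^2 + 2t + 2) = -3t^4 - 6t^3 - 6t^2; subtract.
Step 3: -4t * (t^2 + 2t + 2) = -4t^3 - 8t^2 - 8t; subtract.
Step 4: 6 * (t^2 + 2t + 2) = 6t^2 + 12t + 12; subtract.
Quotient: 3t^3 - 3t^2 - 4t + 6, Remainder: -5


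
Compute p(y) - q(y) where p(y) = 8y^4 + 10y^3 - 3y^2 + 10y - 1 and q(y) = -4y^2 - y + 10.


Distribute the minus sign:
  (8y^4 + 10y^3 - 3y^2 + 10y - 1)
- (-4y^2 - y + 10)
Negate second polynomial: 4y^2 + y - 10
Add: 8y^4 + 10y^3 + y^2 + 11y - 11


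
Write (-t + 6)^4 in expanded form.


Expand (-t + 6)^4 by repeated multiplication:
  (-t + 6)^2 = t^2 - 12t + 36
  (-t + 6)^3 = -t^3 + 18t^2 - 108t + 216
= t^4 - 24t^3 + 216t^2 - 864t + 1296


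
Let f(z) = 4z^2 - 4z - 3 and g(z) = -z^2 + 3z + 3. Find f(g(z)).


Substitute g(z) into f:
f(g(z)) = 4*(-z^2 + 3z + 3)^2 + (-4)*(-z^2 + 3z + 3) + (-3)
(-z^2 + 3z + 3)^2 = z^4 - 6z^3 + 3z^2 + 18z + 9
Expand and combine: 4z^4 - 24z^3 + 16z^2 + 60z + 21


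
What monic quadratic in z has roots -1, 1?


p(z) = (z + 1)(z - 1)
Expand: z^2 - 1


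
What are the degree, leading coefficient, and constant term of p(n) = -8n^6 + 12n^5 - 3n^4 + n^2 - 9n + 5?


Highest power of n is 6, with coefficient -8. Constant term is 5.
Degree = 6, leading coefficient = -8, constant term = 5


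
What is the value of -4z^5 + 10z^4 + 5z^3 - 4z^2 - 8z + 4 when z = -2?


Using direct substitution:
  -4 * (-2)^5 = 128
  10 * (-2)^4 = 160
  5 * (-2)^3 = -40
  -4 * (-2)^2 = -16
  -8 * (-2)^1 = 16
  constant: 4
Sum = 128 + 160 - 40 - 16 + 16 + 4 = 252


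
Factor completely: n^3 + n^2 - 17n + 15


Try integer roots (divisors of 15). n=3: p(3)=0.
Divide out (n - 3): quotient is n^2 + 4n - 5.
Factor the quadratic: (n + 5)(n - 1)
Result: (n - 3)(n + 5)(n - 1)


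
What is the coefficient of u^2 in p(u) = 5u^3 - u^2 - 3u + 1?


Read off the coefficient of u^2: -1


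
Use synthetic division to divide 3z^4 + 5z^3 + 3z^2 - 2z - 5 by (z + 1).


Synthetic division with c = -1. Coefficients: 3, 5, 3, -2, -5
Bring down 3.
  3 * -1 = -3; -3 + 5 = 2
  2 * -1 = -2; -2 + 3 = 1
  1 * -1 = -1; -1 - 2 = -3
  -3 * -1 = 3; 3 - 5 = -2
Quotient: 3z^3 + 2z^2 + z - 3, Remainder: -2


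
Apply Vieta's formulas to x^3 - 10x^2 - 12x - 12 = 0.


Monic cubic x^3+bx^2+cx+d=0: sum=-b, pairwise sum=c, product=-d.
b=-10, c=-12, d=-12
r1+r2+r3 = 10
r1r2+r1r3+r2r3 = -12
r1r2r3 = 12


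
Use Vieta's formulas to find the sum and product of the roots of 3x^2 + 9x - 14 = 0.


For ax^2+bx+c=0: sum = -b/a, product = c/a.
a=3, b=9, c=-14
Sum = -(9)/3 = -3
Product = (-14)/3 = -14/3


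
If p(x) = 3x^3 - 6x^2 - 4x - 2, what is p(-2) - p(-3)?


p(-2) = -42
p(-3) = -125
p(-2) - p(-3) = -42 + 125 = 83


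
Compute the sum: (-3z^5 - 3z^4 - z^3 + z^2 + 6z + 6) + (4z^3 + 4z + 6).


Align terms by degree and add:
  -3z^5 - 3z^4 - z^3 + z^2 + 6z + 6
+ 4z^3 + 4z + 6
= -3z^5 - 3z^4 + 3z^3 + z^2 + 10z + 12


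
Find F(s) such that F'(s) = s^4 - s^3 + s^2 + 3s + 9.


Reverse power rule on each term:
  ∫ s^4 ds = (1/5)s^5
  ∫ -s^3 ds = -(1/4)s^4
  ∫ s^2 ds = (1/3)s^3
  ∫ 3s ds = (3/2)s^2
  ∫ 9 ds = 9s
F(s) = (1/5)s^5 - (1/4)s^4 + (1/3)s^3 + (3/2)s^2 + 9s + C


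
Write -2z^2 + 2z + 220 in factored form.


Roots satisfy r1 + r2 = -b/a = 1 and r1*r2 = c/a = -110.
So r1 = 11, r2 = -10.
-2z^2 + 2z + 220 = -2(z - r1)(z - r2) = -2(z - 11)(z + 10)


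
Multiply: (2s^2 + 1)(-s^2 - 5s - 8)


Distribute each term of the first polynomial:
  (2s^2)(-s^2 - 5s - 8) = -2s^4 - 10s^3 - 16s^2
  (1)(-s^2 - 5s - 8) = -s^2 - 5s - 8
Sum: -2s^4 - 10s^3 - 17s^2 - 5s - 8


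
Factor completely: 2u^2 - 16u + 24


Roots satisfy r1 + r2 = -b/a = 8 and r1*r2 = c/a = 12.
So r1 = 6, r2 = 2.
2u^2 - 16u + 24 = 2(u - r1)(u - r2) = 2(u - 6)(u - 2)


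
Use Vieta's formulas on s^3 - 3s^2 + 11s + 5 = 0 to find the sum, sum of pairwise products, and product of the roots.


Monic cubic s^3+bs^2+cs+d=0: sum=-b, pairwise sum=c, product=-d.
b=-3, c=11, d=5
r1+r2+r3 = 3
r1r2+r1r3+r2r3 = 11
r1r2r3 = -5


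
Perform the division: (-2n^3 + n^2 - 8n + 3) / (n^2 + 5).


(-2n^3 + n^2 - 8n + 3) / (n^2 + 5)
Step 1: -2n * (n^2 + 5) = -2n^3 - 10n; subtract.
Step 2: 1 * (n^2 + 5) = n^2 + 5; subtract.
Quotient: -2n + 1, Remainder: 2n - 2


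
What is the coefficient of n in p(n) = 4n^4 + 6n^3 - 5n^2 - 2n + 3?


Read off the coefficient of n: -2


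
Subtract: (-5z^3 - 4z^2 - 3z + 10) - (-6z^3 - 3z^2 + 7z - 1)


Distribute the minus sign:
  (-5z^3 - 4z^2 - 3z + 10)
- (-6z^3 - 3z^2 + 7z - 1)
Negate second polynomial: 6z^3 + 3z^2 - 7z + 1
Add: z^3 - z^2 - 10z + 11


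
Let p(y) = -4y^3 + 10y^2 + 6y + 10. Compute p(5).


Using direct substitution:
  -4 * (5)^3 = -500
  10 * (5)^2 = 250
  6 * (5)^1 = 30
  constant: 10
Sum = -500 + 250 + 30 + 10 = -210


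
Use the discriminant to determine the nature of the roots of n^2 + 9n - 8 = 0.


D = b^2 - 4ac = (9)^2 - 4(1)(-8) = 81 + 32 = 113
Since D > 0: two distinct irrational roots


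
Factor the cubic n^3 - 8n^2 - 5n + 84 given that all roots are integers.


Try integer roots (divisors of 84). n=7: p(7)=0.
Divide out (n - 7): quotient is n^2 - n - 12.
Factor the quadratic: (n + 3)(n - 4)
Result: (n - 7)(n + 3)(n - 4)


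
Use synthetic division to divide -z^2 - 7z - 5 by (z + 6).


Synthetic division with c = -6. Coefficients: -1, -7, -5
Bring down -1.
  -1 * -6 = 6; 6 - 7 = -1
  -1 * -6 = 6; 6 - 5 = 1
Quotient: -z - 1, Remainder: 1


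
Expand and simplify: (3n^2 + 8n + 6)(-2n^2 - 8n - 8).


Distribute each term of the first polynomial:
  (3n^2)(-2n^2 - 8n - 8) = -6n^4 - 24n^3 - 24n^2
  (8n)(-2n^2 - 8n - 8) = -16n^3 - 64n^2 - 64n
  (6)(-2n^2 - 8n - 8) = -12n^2 - 48n - 48
Sum: -6n^4 - 40n^3 - 100n^2 - 112n - 48


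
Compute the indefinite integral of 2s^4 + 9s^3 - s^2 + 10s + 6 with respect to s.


Reverse power rule on each term:
  ∫ 2s^4 ds = (2/5)s^5
  ∫ 9s^3 ds = (9/4)s^4
  ∫ -s^2 ds = -(1/3)s^3
  ∫ 10s ds = 5s^2
  ∫ 6 ds = 6s
F(s) = (2/5)s^5 + (9/4)s^4 - (1/3)s^3 + 5s^2 + 6s + C


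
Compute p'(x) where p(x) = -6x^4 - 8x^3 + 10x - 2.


Apply the power rule term by term:
  d/dx(-6x^4) = -24x^3
  d/dx(-8x^3) = -24x^2
  d/dx(10x) = 10
  d/dx(-2) = 0
p'(x) = -24x^3 - 24x^2 + 10


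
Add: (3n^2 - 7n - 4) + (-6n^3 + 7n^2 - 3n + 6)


Align terms by degree and add:
  3n^2 - 7n - 4
  -6n^3 + 7n^2 - 3n + 6
= -6n^3 + 10n^2 - 10n + 2


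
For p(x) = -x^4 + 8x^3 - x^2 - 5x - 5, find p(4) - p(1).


p(4) = 215
p(1) = -4
p(4) - p(1) = 215 + 4 = 219


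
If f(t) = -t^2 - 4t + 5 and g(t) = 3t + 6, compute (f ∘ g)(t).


Substitute g(t) into f:
f(g(t)) = -1*(3t + 6)^2 + (-4)*(3t + 6) + 5
(3t + 6)^2 = 9t^2 + 36t + 36
Expand and combine: -9t^2 - 48t - 55


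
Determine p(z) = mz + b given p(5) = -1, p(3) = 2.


p(z) = mz + b. Using p(5)=-1, p(3)=2:
m = (-1 - 2)/(5 - 3) = -3/2 = -3/2
b = -1 - m*(5) = -1 + 15/2 = 13/2
p(z) = -(3/2)z + (13/2)


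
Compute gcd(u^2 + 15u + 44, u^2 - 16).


Factor each:
  u^2 + 15u + 44 = (u + 4)(u + 11)
  u^2 - 16 = (u + 4)(u - 4)
Common monic factor: u + 4


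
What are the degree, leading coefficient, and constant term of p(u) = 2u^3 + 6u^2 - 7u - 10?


Highest power of u is 3, with coefficient 2. Constant term is -10.
Degree = 3, leading coefficient = 2, constant term = -10


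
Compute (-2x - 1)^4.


Expand (-2x - 1)^4 by repeated multiplication:
  (-2x - 1)^2 = 4x^2 + 4x + 1
  (-2x - 1)^3 = -8x^3 - 12x^2 - 6x - 1
= 16x^4 + 32x^3 + 24x^2 + 8x + 1


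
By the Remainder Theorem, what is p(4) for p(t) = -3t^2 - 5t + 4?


By the Remainder Theorem, the remainder equals p(4):
  -3*(4)^2 = -48
  -5*(4)^1 = -20
  constant: 4
Sum: -48 - 20 + 4 = -64


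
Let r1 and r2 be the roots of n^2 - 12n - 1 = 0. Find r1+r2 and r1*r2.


For an^2+bn+c=0: sum = -b/a, product = c/a.
a=1, b=-12, c=-1
Sum = -(-12)/1 = 12
Product = (-1)/1 = -1


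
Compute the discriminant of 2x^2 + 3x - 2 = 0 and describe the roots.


D = b^2 - 4ac = (3)^2 - 4(2)(-2) = 9 + 16 = 25
Since D > 0: two distinct rational roots


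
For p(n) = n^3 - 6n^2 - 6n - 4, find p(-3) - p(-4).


p(-3) = -67
p(-4) = -140
p(-3) - p(-4) = -67 + 140 = 73


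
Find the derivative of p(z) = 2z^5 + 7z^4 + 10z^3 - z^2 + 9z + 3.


Apply the power rule term by term:
  d/dz(2z^5) = 10z^4
  d/dz(7z^4) = 28z^3
  d/dz(10z^3) = 30z^2
  d/dz(-z^2) = -2z
  d/dz(9z) = 9
  d/dz(3) = 0
p'(z) = 10z^4 + 28z^3 + 30z^2 - 2z + 9


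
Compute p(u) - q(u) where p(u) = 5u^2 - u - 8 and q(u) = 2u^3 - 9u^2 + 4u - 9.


Distribute the minus sign:
  (5u^2 - u - 8)
- (2u^3 - 9u^2 + 4u - 9)
Negate second polynomial: -2u^3 + 9u^2 - 4u + 9
Add: -2u^3 + 14u^2 - 5u + 1


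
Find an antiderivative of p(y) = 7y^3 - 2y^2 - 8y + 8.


Reverse power rule on each term:
  ∫ 7y^3 dy = (7/4)y^4
  ∫ -2y^2 dy = -(2/3)y^3
  ∫ -8y dy = -4y^2
  ∫ 8 dy = 8y
F(y) = (7/4)y^4 - (2/3)y^3 - 4y^2 + 8y + C


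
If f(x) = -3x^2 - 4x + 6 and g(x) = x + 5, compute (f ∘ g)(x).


Substitute g(x) into f:
f(g(x)) = -3*(x + 5)^2 + (-4)*(x + 5) + 6
(x + 5)^2 = x^2 + 10x + 25
Expand and combine: -3x^2 - 34x - 89


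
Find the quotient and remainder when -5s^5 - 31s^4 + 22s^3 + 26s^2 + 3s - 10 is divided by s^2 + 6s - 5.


(-5s^5 - 31s^4 + 22s^3 + 26s^2 + 3s - 10) / (s^2 + 6s - 5)
Step 1: -5s^3 * (s^2 + 6s - 5) = -5s^5 - 30s^4 + 25s^3; subtract.
Step 2: -s^2 * (s^2 + 6s - 5) = -s^4 - 6s^3 + 5s^2; subtract.
Step 3: 3s * (s^2 + 6s - 5) = 3s^3 + 18s^2 - 15s; subtract.
Step 4: 3 * (s^2 + 6s - 5) = 3s^2 + 18s - 15; subtract.
Quotient: -5s^3 - s^2 + 3s + 3, Remainder: 5


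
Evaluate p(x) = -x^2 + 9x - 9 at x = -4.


Using direct substitution:
  -1 * (-4)^2 = -16
  9 * (-4)^1 = -36
  constant: -9
Sum = -16 - 36 - 9 = -61


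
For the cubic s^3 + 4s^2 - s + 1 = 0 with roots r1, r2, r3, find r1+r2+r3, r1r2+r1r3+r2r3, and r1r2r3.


Monic cubic s^3+bs^2+cs+d=0: sum=-b, pairwise sum=c, product=-d.
b=4, c=-1, d=1
r1+r2+r3 = -4
r1r2+r1r3+r2r3 = -1
r1r2r3 = -1


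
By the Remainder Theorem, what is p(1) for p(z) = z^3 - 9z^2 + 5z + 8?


By the Remainder Theorem, the remainder equals p(1):
  1*(1)^3 = 1
  -9*(1)^2 = -9
  5*(1)^1 = 5
  constant: 8
Sum: 1 - 9 + 5 + 8 = 5


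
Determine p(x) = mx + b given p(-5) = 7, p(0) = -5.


p(x) = mx + b. Using p(-5)=7, p(0)=-5:
m = (7 + 5)/(-5) = 12/-5 = -12/5
b = 7 - m*(-5) = 7 - 12 = -5
p(x) = -(12/5)x - 5


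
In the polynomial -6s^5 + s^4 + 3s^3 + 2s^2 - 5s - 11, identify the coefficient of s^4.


Read off the coefficient of s^4: 1


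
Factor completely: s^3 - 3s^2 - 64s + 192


Try integer roots (divisors of 192). s=3: p(3)=0.
Divide out (s - 3): quotient is s^2 - 64.
Factor the quadratic: (s + 8)(s - 8)
Result: (s - 3)(s + 8)(s - 8)


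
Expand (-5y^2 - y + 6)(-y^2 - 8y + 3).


Distribute each term of the first polynomial:
  (-5y^2)(-y^2 - 8y + 3) = 5y^4 + 40y^3 - 15y^2
  (-y)(-y^2 - 8y + 3) = y^3 + 8y^2 - 3y
  (6)(-y^2 - 8y + 3) = -6y^2 - 48y + 18
Sum: 5y^4 + 41y^3 - 13y^2 - 51y + 18


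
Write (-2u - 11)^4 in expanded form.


Expand (-2u - 11)^4 by repeated multiplication:
  (-2u - 11)^2 = 4u^2 + 44u + 121
  (-2u - 11)^3 = -8u^3 - 132u^2 - 726u - 1331
= 16u^4 + 352u^3 + 2904u^2 + 10648u + 14641


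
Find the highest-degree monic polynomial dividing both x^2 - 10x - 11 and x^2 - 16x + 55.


Factor each:
  x^2 - 10x - 11 = (x - 11)(x + 1)
  x^2 - 16x + 55 = (x - 11)(x - 5)
Common monic factor: x - 11


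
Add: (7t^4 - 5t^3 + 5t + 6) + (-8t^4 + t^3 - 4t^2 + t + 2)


Align terms by degree and add:
  7t^4 - 5t^3 + 5t + 6
  -8t^4 + t^3 - 4t^2 + t + 2
= -t^4 - 4t^3 - 4t^2 + 6t + 8


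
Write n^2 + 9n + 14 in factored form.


Roots satisfy r1 + r2 = -b/a = -9 and r1*r2 = c/a = 14.
So r1 = -2, r2 = -7.
n^2 + 9n + 14 = (n - r1)(n - r2) = (n + 2)(n + 7)


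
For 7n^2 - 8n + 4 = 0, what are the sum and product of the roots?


For an^2+bn+c=0: sum = -b/a, product = c/a.
a=7, b=-8, c=4
Sum = -(-8)/7 = 8/7
Product = (4)/7 = 4/7


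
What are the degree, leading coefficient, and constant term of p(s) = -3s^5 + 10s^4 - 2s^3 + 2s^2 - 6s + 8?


Highest power of s is 5, with coefficient -3. Constant term is 8.
Degree = 5, leading coefficient = -3, constant term = 8


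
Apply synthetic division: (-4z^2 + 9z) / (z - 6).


Synthetic division with c = 6. Coefficients: -4, 9, 0
Bring down -4.
  -4 * 6 = -24; -24 + 9 = -15
  -15 * 6 = -90; -90 + 0 = -90
Quotient: -4z - 15, Remainder: -90


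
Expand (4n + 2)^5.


Expand (4n + 2)^5 by repeated multiplication:
  (4n + 2)^2 = 16n^2 + 16n + 4
  (4n + 2)^3 = 64n^3 + 96n^2 + 48n + 8
  (4n + 2)^4 = 256n^4 + 512n^3 + 384n^2 + 128n + 16
= 1024n^5 + 2560n^4 + 2560n^3 + 1280n^2 + 320n + 32


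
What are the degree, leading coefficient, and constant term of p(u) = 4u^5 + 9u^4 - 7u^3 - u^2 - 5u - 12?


Highest power of u is 5, with coefficient 4. Constant term is -12.
Degree = 5, leading coefficient = 4, constant term = -12


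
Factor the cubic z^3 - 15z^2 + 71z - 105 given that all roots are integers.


Try integer roots (divisors of -105). z=3: p(3)=0.
Divide out (z - 3): quotient is z^2 - 12z + 35.
Factor the quadratic: (z - 5)(z - 7)
Result: (z - 3)(z - 5)(z - 7)


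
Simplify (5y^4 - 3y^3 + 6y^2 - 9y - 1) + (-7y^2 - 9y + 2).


Align terms by degree and add:
  5y^4 - 3y^3 + 6y^2 - 9y - 1
  -7y^2 - 9y + 2
= 5y^4 - 3y^3 - y^2 - 18y + 1


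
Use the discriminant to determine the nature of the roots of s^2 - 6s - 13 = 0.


D = b^2 - 4ac = (-6)^2 - 4(1)(-13) = 36 + 52 = 88
Since D > 0: two distinct irrational roots


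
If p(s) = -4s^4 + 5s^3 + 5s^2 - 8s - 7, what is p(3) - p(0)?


p(3) = -175
p(0) = -7
p(3) - p(0) = -175 + 7 = -168


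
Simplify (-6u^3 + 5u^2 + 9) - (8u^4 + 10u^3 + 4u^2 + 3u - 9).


Distribute the minus sign:
  (-6u^3 + 5u^2 + 9)
- (8u^4 + 10u^3 + 4u^2 + 3u - 9)
Negate second polynomial: -8u^4 - 10u^3 - 4u^2 - 3u + 9
Add: -8u^4 - 16u^3 + u^2 - 3u + 18


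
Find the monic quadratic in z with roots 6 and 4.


p(z) = (z - 6)(z - 4)
Expand: z^2 - 10z + 24


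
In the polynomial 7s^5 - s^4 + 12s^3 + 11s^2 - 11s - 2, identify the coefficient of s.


Read off the coefficient of s: -11


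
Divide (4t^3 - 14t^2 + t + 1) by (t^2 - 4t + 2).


(4t^3 - 14t^2 + t + 1) / (t^2 - 4t + 2)
Step 1: 4t * (t^2 - 4t + 2) = 4t^3 - 16t^2 + 8t; subtract.
Step 2: 2 * (t^2 - 4t + 2) = 2t^2 - 8t + 4; subtract.
Quotient: 4t + 2, Remainder: t - 3


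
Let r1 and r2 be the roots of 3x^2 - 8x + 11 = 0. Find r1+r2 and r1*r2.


For ax^2+bx+c=0: sum = -b/a, product = c/a.
a=3, b=-8, c=11
Sum = -(-8)/3 = 8/3
Product = (11)/3 = 11/3


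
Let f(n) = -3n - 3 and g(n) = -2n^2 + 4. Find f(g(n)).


Substitute g(n) into f:
f(g(n)) = -3*(-2n^2 + 4) + (-3)
Expand and combine: 6n^2 - 15


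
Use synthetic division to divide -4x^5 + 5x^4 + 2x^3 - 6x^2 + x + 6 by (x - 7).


Synthetic division with c = 7. Coefficients: -4, 5, 2, -6, 1, 6
Bring down -4.
  -4 * 7 = -28; -28 + 5 = -23
  -23 * 7 = -161; -161 + 2 = -159
  -159 * 7 = -1113; -1113 - 6 = -1119
  -1119 * 7 = -7833; -7833 + 1 = -7832
  -7832 * 7 = -54824; -54824 + 6 = -54818
Quotient: -4x^4 - 23x^3 - 159x^2 - 1119x - 7832, Remainder: -54818


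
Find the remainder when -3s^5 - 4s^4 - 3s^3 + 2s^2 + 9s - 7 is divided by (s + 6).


By the Remainder Theorem, the remainder equals p(-6):
  -3*(-6)^5 = 23328
  -4*(-6)^4 = -5184
  -3*(-6)^3 = 648
  2*(-6)^2 = 72
  9*(-6)^1 = -54
  constant: -7
Sum: 23328 - 5184 + 648 + 72 - 54 - 7 = 18803


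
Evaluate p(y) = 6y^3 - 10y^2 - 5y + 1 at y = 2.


Using direct substitution:
  6 * (2)^3 = 48
  -10 * (2)^2 = -40
  -5 * (2)^1 = -10
  constant: 1
Sum = 48 - 40 - 10 + 1 = -1


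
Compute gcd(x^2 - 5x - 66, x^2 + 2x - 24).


Factor each:
  x^2 - 5x - 66 = (x + 6)(x - 11)
  x^2 + 2x - 24 = (x + 6)(x - 4)
Common monic factor: x + 6


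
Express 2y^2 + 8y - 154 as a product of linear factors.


Roots satisfy r1 + r2 = -b/a = -4 and r1*r2 = c/a = -77.
So r1 = 7, r2 = -11.
2y^2 + 8y - 154 = 2(y - r1)(y - r2) = 2(y - 7)(y + 11)


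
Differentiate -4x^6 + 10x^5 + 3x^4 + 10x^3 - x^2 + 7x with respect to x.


Apply the power rule term by term:
  d/dx(-4x^6) = -24x^5
  d/dx(10x^5) = 50x^4
  d/dx(3x^4) = 12x^3
  d/dx(10x^3) = 30x^2
  d/dx(-x^2) = -2x
  d/dx(7x) = 7
p'(x) = -24x^5 + 50x^4 + 12x^3 + 30x^2 - 2x + 7


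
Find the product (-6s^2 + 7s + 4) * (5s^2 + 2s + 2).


Distribute each term of the first polynomial:
  (-6s^2)(5s^2 + 2s + 2) = -30s^4 - 12s^3 - 12s^2
  (7s)(5s^2 + 2s + 2) = 35s^3 + 14s^2 + 14s
  (4)(5s^2 + 2s + 2) = 20s^2 + 8s + 8
Sum: -30s^4 + 23s^3 + 22s^2 + 22s + 8


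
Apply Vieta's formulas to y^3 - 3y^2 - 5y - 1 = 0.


Monic cubic y^3+by^2+cy+d=0: sum=-b, pairwise sum=c, product=-d.
b=-3, c=-5, d=-1
r1+r2+r3 = 3
r1r2+r1r3+r2r3 = -5
r1r2r3 = 1


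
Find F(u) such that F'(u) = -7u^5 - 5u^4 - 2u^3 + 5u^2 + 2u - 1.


Reverse power rule on each term:
  ∫ -7u^5 du = -(7/6)u^6
  ∫ -5u^4 du = -u^5
  ∫ -2u^3 du = -(1/2)u^4
  ∫ 5u^2 du = (5/3)u^3
  ∫ 2u du = u^2
  ∫ -1 du = -u
F(u) = -(7/6)u^6 - u^5 - (1/2)u^4 + (5/3)u^3 + u^2 - u + C


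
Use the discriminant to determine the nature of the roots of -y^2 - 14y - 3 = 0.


D = b^2 - 4ac = (-14)^2 - 4(-1)(-3) = 196 - 12 = 184
Since D > 0: two distinct irrational roots


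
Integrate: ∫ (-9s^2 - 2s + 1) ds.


Reverse power rule on each term:
  ∫ -9s^2 ds = -3s^3
  ∫ -2s ds = -s^2
  ∫ 1 ds = s
F(s) = -3s^3 - s^2 + s + C


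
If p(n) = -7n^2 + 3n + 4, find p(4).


Using direct substitution:
  -7 * (4)^2 = -112
  3 * (4)^1 = 12
  constant: 4
Sum = -112 + 12 + 4 = -96
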